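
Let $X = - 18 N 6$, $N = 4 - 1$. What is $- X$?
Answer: $324$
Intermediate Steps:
$N = 3$ ($N = 4 - 1 = 3$)
$X = -324$ ($X = \left(-18\right) 3 \cdot 6 = \left(-54\right) 6 = -324$)
$- X = \left(-1\right) \left(-324\right) = 324$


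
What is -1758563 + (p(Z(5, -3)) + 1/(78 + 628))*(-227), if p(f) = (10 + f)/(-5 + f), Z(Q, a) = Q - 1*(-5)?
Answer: -1242186753/706 ≈ -1.7595e+6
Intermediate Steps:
Z(Q, a) = 5 + Q (Z(Q, a) = Q + 5 = 5 + Q)
p(f) = (10 + f)/(-5 + f)
-1758563 + (p(Z(5, -3)) + 1/(78 + 628))*(-227) = -1758563 + ((10 + (5 + 5))/(-5 + (5 + 5)) + 1/(78 + 628))*(-227) = -1758563 + ((10 + 10)/(-5 + 10) + 1/706)*(-227) = -1758563 + (20/5 + 1/706)*(-227) = -1758563 + ((1/5)*20 + 1/706)*(-227) = -1758563 + (4 + 1/706)*(-227) = -1758563 + (2825/706)*(-227) = -1758563 - 641275/706 = -1242186753/706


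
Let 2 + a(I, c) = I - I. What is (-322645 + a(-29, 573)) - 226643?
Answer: -549290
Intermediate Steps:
a(I, c) = -2 (a(I, c) = -2 + (I - I) = -2 + 0 = -2)
(-322645 + a(-29, 573)) - 226643 = (-322645 - 2) - 226643 = -322647 - 226643 = -549290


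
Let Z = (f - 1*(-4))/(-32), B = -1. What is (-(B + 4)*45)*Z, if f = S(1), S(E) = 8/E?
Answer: 405/8 ≈ 50.625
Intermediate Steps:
f = 8 (f = 8/1 = 8*1 = 8)
Z = -3/8 (Z = (8 - 1*(-4))/(-32) = (8 + 4)*(-1/32) = 12*(-1/32) = -3/8 ≈ -0.37500)
(-(B + 4)*45)*Z = (-(-1 + 4)*45)*(-3/8) = (-1*3*45)*(-3/8) = -3*45*(-3/8) = -135*(-3/8) = 405/8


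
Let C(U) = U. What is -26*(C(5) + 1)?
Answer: -156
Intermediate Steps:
-26*(C(5) + 1) = -26*(5 + 1) = -26*6 = -156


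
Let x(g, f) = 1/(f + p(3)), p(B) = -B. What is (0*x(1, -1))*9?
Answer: 0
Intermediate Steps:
x(g, f) = 1/(-3 + f) (x(g, f) = 1/(f - 1*3) = 1/(f - 3) = 1/(-3 + f))
(0*x(1, -1))*9 = (0/(-3 - 1))*9 = (0/(-4))*9 = (0*(-1/4))*9 = 0*9 = 0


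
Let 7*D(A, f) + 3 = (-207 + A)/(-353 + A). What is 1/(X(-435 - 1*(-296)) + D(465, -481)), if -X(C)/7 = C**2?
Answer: -392/53016863 ≈ -7.3939e-6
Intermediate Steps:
D(A, f) = -3/7 + (-207 + A)/(7*(-353 + A)) (D(A, f) = -3/7 + ((-207 + A)/(-353 + A))/7 = -3/7 + (-207 + A)/(7*(-353 + A)))
X(C) = -7*C**2
1/(X(-435 - 1*(-296)) + D(465, -481)) = 1/(-7*(-435 - 1*(-296))**2 + 2*(426 - 1*465)/(7*(-353 + 465))) = 1/(-7*(-435 + 296)**2 + (2/7)*(426 - 465)/112) = 1/(-7*(-139)**2 + (2/7)*(1/112)*(-39)) = 1/(-7*19321 - 39/392) = 1/(-135247 - 39/392) = 1/(-53016863/392) = -392/53016863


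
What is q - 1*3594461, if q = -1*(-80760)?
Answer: -3513701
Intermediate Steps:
q = 80760
q - 1*3594461 = 80760 - 1*3594461 = 80760 - 3594461 = -3513701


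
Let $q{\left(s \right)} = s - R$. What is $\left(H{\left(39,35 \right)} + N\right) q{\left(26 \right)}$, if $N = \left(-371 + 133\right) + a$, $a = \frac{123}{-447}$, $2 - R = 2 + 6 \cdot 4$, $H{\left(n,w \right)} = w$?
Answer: $- \frac{1514400}{149} \approx -10164.0$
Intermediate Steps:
$R = -24$ ($R = 2 - \left(2 + 6 \cdot 4\right) = 2 - \left(2 + 24\right) = 2 - 26 = -24$)
$a = - \frac{41}{149}$ ($a = 123 \left(- \frac{1}{447}\right) = - \frac{41}{149} \approx -0.27517$)
$q{\left(s \right)} = 24 + s$ ($q{\left(s \right)} = s - -24 = s + 24 = 24 + s$)
$N = - \frac{35503}{149}$ ($N = \left(-371 + 133\right) - \frac{41}{149} = -238 - \frac{41}{149} = - \frac{35503}{149} \approx -238.28$)
$\left(H{\left(39,35 \right)} + N\right) q{\left(26 \right)} = \left(35 - \frac{35503}{149}\right) \left(24 + 26\right) = \left(- \frac{30288}{149}\right) 50 = - \frac{1514400}{149}$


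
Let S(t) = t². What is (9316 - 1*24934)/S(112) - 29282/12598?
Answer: -141017243/39507328 ≈ -3.5694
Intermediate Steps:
(9316 - 1*24934)/S(112) - 29282/12598 = (9316 - 1*24934)/(112²) - 29282/12598 = (9316 - 24934)/12544 - 29282*1/12598 = -15618*1/12544 - 14641/6299 = -7809/6272 - 14641/6299 = -141017243/39507328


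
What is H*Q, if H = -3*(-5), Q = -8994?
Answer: -134910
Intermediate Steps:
H = 15
H*Q = 15*(-8994) = -134910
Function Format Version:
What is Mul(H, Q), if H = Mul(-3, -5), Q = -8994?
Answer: -134910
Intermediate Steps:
H = 15
Mul(H, Q) = Mul(15, -8994) = -134910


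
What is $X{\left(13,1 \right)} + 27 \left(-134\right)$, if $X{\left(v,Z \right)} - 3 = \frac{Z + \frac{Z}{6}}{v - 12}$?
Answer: $- \frac{21683}{6} \approx -3613.8$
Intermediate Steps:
$X{\left(v,Z \right)} = 3 + \frac{7 Z}{6 \left(-12 + v\right)}$ ($X{\left(v,Z \right)} = 3 + \frac{Z + \frac{Z}{6}}{v - 12} = 3 + \frac{Z + Z \frac{1}{6}}{-12 + v} = 3 + \frac{Z + \frac{Z}{6}}{-12 + v} = 3 + \frac{\frac{7}{6} Z}{-12 + v} = 3 + \frac{7 Z}{6 \left(-12 + v\right)}$)
$X{\left(13,1 \right)} + 27 \left(-134\right) = \frac{-216 + 7 \cdot 1 + 18 \cdot 13}{6 \left(-12 + 13\right)} + 27 \left(-134\right) = \frac{-216 + 7 + 234}{6 \cdot 1} - 3618 = \frac{1}{6} \cdot 1 \cdot 25 - 3618 = \frac{25}{6} - 3618 = - \frac{21683}{6}$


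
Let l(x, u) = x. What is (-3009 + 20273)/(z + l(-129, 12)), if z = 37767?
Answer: 8632/18819 ≈ 0.45869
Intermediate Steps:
(-3009 + 20273)/(z + l(-129, 12)) = (-3009 + 20273)/(37767 - 129) = 17264/37638 = 17264*(1/37638) = 8632/18819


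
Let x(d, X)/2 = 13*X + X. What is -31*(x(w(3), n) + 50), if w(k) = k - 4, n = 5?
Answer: -5890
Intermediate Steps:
w(k) = -4 + k
x(d, X) = 28*X (x(d, X) = 2*(13*X + X) = 2*(14*X) = 28*X)
-31*(x(w(3), n) + 50) = -31*(28*5 + 50) = -31*(140 + 50) = -31*190 = -5890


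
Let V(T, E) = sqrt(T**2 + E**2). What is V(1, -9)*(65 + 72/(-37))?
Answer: 2333*sqrt(82)/37 ≈ 570.98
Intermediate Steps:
V(T, E) = sqrt(E**2 + T**2)
V(1, -9)*(65 + 72/(-37)) = sqrt((-9)**2 + 1**2)*(65 + 72/(-37)) = sqrt(81 + 1)*(65 + 72*(-1/37)) = sqrt(82)*(65 - 72/37) = sqrt(82)*(2333/37) = 2333*sqrt(82)/37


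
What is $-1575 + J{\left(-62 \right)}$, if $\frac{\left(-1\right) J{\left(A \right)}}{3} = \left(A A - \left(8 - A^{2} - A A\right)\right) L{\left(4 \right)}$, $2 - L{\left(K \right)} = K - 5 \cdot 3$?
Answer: $-451011$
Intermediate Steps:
$L{\left(K \right)} = 17 - K$ ($L{\left(K \right)} = 2 - \left(K - 5 \cdot 3\right) = 2 - \left(K - 15\right) = 2 - \left(-15 + K\right) = 17 - K$)
$J{\left(A \right)} = 312 - 117 A^{2}$ ($J{\left(A \right)} = - 3 \left(A A - \left(8 - A^{2} - A A\right)\right) \left(17 - 4\right) = - 3 \left(A^{2} + \left(\left(A^{2} + A^{2}\right) - 8\right)\right) \left(17 - 4\right) = - 3 \left(A^{2} + \left(2 A^{2} - 8\right)\right) 13 = - 3 \left(A^{2} + \left(-8 + 2 A^{2}\right)\right) 13 = - 3 \left(-8 + 3 A^{2}\right) 13 = - 3 \left(-104 + 39 A^{2}\right) = 312 - 117 A^{2}$)
$-1575 + J{\left(-62 \right)} = -1575 + \left(312 - 117 \left(-62\right)^{2}\right) = -1575 + \left(312 - 449748\right) = -1575 - 449436 = -451011$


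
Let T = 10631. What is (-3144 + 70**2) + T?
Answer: 12387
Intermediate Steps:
(-3144 + 70**2) + T = (-3144 + 70**2) + 10631 = (-3144 + 4900) + 10631 = 1756 + 10631 = 12387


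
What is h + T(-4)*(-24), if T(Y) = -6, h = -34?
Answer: 110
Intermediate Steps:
h + T(-4)*(-24) = -34 - 6*(-24) = -34 + 144 = 110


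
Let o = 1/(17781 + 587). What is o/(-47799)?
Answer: -1/877972032 ≈ -1.1390e-9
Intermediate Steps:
o = 1/18368 ≈ 5.4442e-5
o/(-47799) = (1/18368)/(-47799) = (1/18368)*(-1/47799) = -1/877972032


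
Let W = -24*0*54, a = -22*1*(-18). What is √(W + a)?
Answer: 6*√11 ≈ 19.900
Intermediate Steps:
a = 396 (a = -22*(-18) = 396)
W = 0 (W = 0*54 = 0)
√(W + a) = √(0 + 396) = √396 = 6*√11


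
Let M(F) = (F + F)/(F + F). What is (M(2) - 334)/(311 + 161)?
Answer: -333/472 ≈ -0.70551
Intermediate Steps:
M(F) = 1 (M(F) = (2*F)/((2*F)) = (2*F)*(1/(2*F)) = 1)
(M(2) - 334)/(311 + 161) = (1 - 334)/(311 + 161) = -333/472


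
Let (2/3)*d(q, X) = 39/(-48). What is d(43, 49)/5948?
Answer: -39/190336 ≈ -0.00020490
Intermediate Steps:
d(q, X) = -39/32 (d(q, X) = 3*(39/(-48))/2 = 3*(39*(-1/48))/2 = (3/2)*(-13/16) = -39/32)
d(43, 49)/5948 = -39/32/5948 = -39/32*1/5948 = -39/190336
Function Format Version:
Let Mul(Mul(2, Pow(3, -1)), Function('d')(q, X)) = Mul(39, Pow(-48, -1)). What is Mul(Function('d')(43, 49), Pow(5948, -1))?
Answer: Rational(-39, 190336) ≈ -0.00020490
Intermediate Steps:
Function('d')(q, X) = Rational(-39, 32) (Function('d')(q, X) = Mul(Rational(3, 2), Mul(39, Pow(-48, -1))) = Mul(Rational(3, 2), Mul(39, Rational(-1, 48))) = Mul(Rational(3, 2), Rational(-13, 16)) = Rational(-39, 32))
Mul(Function('d')(43, 49), Pow(5948, -1)) = Mul(Rational(-39, 32), Pow(5948, -1)) = Mul(Rational(-39, 32), Rational(1, 5948)) = Rational(-39, 190336)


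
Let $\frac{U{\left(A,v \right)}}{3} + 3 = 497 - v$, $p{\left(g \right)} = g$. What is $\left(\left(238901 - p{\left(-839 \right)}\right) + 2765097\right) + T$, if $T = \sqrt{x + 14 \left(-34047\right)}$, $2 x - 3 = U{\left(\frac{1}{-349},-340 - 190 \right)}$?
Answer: $3004837 + \frac{i \sqrt{1900482}}{2} \approx 3.0048 \cdot 10^{6} + 689.29 i$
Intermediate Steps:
$U{\left(A,v \right)} = 1482 - 3 v$ ($U{\left(A,v \right)} = -9 + 3 \left(497 - v\right) = -9 - \left(-1491 + 3 v\right) = 1482 - 3 v$)
$x = \frac{3075}{2}$ ($x = \frac{3}{2} + \frac{1482 - 3 \left(-340 - 190\right)}{2} = \frac{3}{2} + \frac{1482 - -1590}{2} = \frac{3}{2} + \frac{1482 + 1590}{2} = \frac{3}{2} + \frac{1}{2} \cdot 3072 = \frac{3}{2} + 1536 = \frac{3075}{2} \approx 1537.5$)
$T = \frac{i \sqrt{1900482}}{2}$ ($T = \sqrt{\frac{3075}{2} + 14 \left(-34047\right)} = \sqrt{\frac{3075}{2} - 476658} = \sqrt{- \frac{950241}{2}} = \frac{i \sqrt{1900482}}{2} \approx 689.29 i$)
$\left(\left(238901 - p{\left(-839 \right)}\right) + 2765097\right) + T = \left(\left(238901 - -839\right) + 2765097\right) + \frac{i \sqrt{1900482}}{2} = \left(\left(238901 + 839\right) + 2765097\right) + \frac{i \sqrt{1900482}}{2} = \left(239740 + 2765097\right) + \frac{i \sqrt{1900482}}{2} = 3004837 + \frac{i \sqrt{1900482}}{2}$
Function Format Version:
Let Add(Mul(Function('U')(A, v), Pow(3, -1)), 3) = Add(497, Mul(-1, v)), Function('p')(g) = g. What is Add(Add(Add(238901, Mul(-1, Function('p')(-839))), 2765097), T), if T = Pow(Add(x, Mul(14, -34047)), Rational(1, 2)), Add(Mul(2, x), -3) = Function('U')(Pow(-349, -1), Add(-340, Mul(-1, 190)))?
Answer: Add(3004837, Mul(Rational(1, 2), I, Pow(1900482, Rational(1, 2)))) ≈ Add(3.0048e+6, Mul(689.29, I))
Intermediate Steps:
Function('U')(A, v) = Add(1482, Mul(-3, v)) (Function('U')(A, v) = Add(-9, Mul(3, Add(497, Mul(-1, v)))) = Add(-9, Add(1491, Mul(-3, v))) = Add(1482, Mul(-3, v)))
x = Rational(3075, 2) (x = Add(Rational(3, 2), Mul(Rational(1, 2), Add(1482, Mul(-3, Add(-340, Mul(-1, 190)))))) = Add(Rational(3, 2), Mul(Rational(1, 2), Add(1482, Mul(-3, Add(-340, -190))))) = Add(Rational(3, 2), Mul(Rational(1, 2), Add(1482, Mul(-3, -530)))) = Add(Rational(3, 2), Mul(Rational(1, 2), Add(1482, 1590))) = Add(Rational(3, 2), Mul(Rational(1, 2), 3072)) = Add(Rational(3, 2), 1536) = Rational(3075, 2) ≈ 1537.5)
T = Mul(Rational(1, 2), I, Pow(1900482, Rational(1, 2))) (T = Pow(Add(Rational(3075, 2), Mul(14, -34047)), Rational(1, 2)) = Pow(Add(Rational(3075, 2), -476658), Rational(1, 2)) = Pow(Rational(-950241, 2), Rational(1, 2)) = Mul(Rational(1, 2), I, Pow(1900482, Rational(1, 2))) ≈ Mul(689.29, I))
Add(Add(Add(238901, Mul(-1, Function('p')(-839))), 2765097), T) = Add(Add(Add(238901, Mul(-1, -839)), 2765097), Mul(Rational(1, 2), I, Pow(1900482, Rational(1, 2)))) = Add(Add(Add(238901, 839), 2765097), Mul(Rational(1, 2), I, Pow(1900482, Rational(1, 2)))) = Add(Add(239740, 2765097), Mul(Rational(1, 2), I, Pow(1900482, Rational(1, 2)))) = Add(3004837, Mul(Rational(1, 2), I, Pow(1900482, Rational(1, 2))))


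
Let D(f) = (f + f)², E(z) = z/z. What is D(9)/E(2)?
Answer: 324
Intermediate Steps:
E(z) = 1
D(f) = 4*f² (D(f) = (2*f)² = 4*f²)
D(9)/E(2) = (4*9²)/1 = (4*81)*1 = 324*1 = 324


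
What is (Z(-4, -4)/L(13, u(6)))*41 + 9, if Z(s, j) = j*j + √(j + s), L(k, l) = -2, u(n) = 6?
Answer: -319 - 41*I*√2 ≈ -319.0 - 57.983*I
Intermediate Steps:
Z(s, j) = j² + √(j + s)
(Z(-4, -4)/L(13, u(6)))*41 + 9 = (((-4)² + √(-4 - 4))/(-2))*41 + 9 = ((16 + √(-8))*(-½))*41 + 9 = ((16 + 2*I*√2)*(-½))*41 + 9 = (-8 - I*√2)*41 + 9 = (-328 - 41*I*√2) + 9 = -319 - 41*I*√2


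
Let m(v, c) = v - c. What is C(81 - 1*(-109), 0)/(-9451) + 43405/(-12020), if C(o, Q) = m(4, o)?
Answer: -81596987/22720204 ≈ -3.5914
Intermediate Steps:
C(o, Q) = 4 - o
C(81 - 1*(-109), 0)/(-9451) + 43405/(-12020) = (4 - (81 - 1*(-109)))/(-9451) + 43405/(-12020) = (4 - (81 + 109))*(-1/9451) + 43405*(-1/12020) = (4 - 1*190)*(-1/9451) - 8681/2404 = (4 - 190)*(-1/9451) - 8681/2404 = -186*(-1/9451) - 8681/2404 = 186/9451 - 8681/2404 = -81596987/22720204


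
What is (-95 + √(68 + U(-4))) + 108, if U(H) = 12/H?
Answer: 13 + √65 ≈ 21.062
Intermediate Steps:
(-95 + √(68 + U(-4))) + 108 = (-95 + √(68 + 12/(-4))) + 108 = (-95 + √(68 + 12*(-¼))) + 108 = (-95 + √(68 - 3)) + 108 = (-95 + √65) + 108 = 13 + √65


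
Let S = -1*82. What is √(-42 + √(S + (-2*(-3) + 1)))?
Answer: √(-42 + 5*I*√3) ≈ 0.66467 + 6.5147*I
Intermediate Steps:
S = -82
√(-42 + √(S + (-2*(-3) + 1))) = √(-42 + √(-82 + (-2*(-3) + 1))) = √(-42 + √(-82 + (6 + 1))) = √(-42 + √(-82 + 7)) = √(-42 + √(-75)) = √(-42 + 5*I*√3)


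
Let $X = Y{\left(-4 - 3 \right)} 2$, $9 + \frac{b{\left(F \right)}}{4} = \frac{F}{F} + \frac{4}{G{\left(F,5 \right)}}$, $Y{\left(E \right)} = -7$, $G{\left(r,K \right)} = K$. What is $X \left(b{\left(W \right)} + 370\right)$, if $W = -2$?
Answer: $- \frac{23884}{5} \approx -4776.8$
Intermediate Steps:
$b{\left(F \right)} = - \frac{144}{5}$ ($b{\left(F \right)} = -36 + 4 \left(\frac{F}{F} + \frac{4}{5}\right) = -36 + 4 \left(1 + 4 \cdot \frac{1}{5}\right) = -36 + 4 \left(1 + \frac{4}{5}\right) = -36 + 4 \cdot \frac{9}{5} = -36 + \frac{36}{5} = - \frac{144}{5}$)
$X = -14$ ($X = \left(-7\right) 2 = -14$)
$X \left(b{\left(W \right)} + 370\right) = - 14 \left(- \frac{144}{5} + 370\right) = \left(-14\right) \frac{1706}{5} = - \frac{23884}{5}$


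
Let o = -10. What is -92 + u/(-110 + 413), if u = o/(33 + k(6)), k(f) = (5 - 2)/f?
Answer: -1867712/20301 ≈ -92.001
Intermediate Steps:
k(f) = 3/f
u = -20/67 (u = -10/(33 + 3/6) = -10/(33 + 3*(1/6)) = -10/(33 + 1/2) = -10/(67/2) = (2/67)*(-10) = -20/67 ≈ -0.29851)
-92 + u/(-110 + 413) = -92 - 20/67/(-110 + 413) = -92 - 20/67/303 = -92 + (1/303)*(-20/67) = -92 - 20/20301 = -1867712/20301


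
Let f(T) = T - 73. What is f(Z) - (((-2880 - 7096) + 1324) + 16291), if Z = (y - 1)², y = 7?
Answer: -7676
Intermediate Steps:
Z = 36 (Z = (7 - 1)² = 6² = 36)
f(T) = -73 + T
f(Z) - (((-2880 - 7096) + 1324) + 16291) = (-73 + 36) - (((-2880 - 7096) + 1324) + 16291) = -37 - ((-9976 + 1324) + 16291) = -37 - (-8652 + 16291) = -37 - 1*7639 = -37 - 7639 = -7676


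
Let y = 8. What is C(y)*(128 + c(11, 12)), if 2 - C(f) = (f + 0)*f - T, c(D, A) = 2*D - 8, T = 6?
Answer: -7952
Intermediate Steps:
c(D, A) = -8 + 2*D
C(f) = 8 - f² (C(f) = 2 - ((f + 0)*f - 1*6) = 2 - (f*f - 6) = 2 - (f² - 6) = 2 - (-6 + f²) = 2 + (6 - f²) = 8 - f²)
C(y)*(128 + c(11, 12)) = (8 - 1*8²)*(128 + (-8 + 2*11)) = (8 - 1*64)*(128 + (-8 + 22)) = (8 - 64)*(128 + 14) = -56*142 = -7952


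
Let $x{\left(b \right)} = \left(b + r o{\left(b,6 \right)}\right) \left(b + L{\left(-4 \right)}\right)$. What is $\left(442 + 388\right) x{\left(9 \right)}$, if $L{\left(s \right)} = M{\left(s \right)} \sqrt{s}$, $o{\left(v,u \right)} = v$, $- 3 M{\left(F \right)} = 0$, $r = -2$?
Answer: $-67230$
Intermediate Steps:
$M{\left(F \right)} = 0$ ($M{\left(F \right)} = \left(- \frac{1}{3}\right) 0 = 0$)
$L{\left(s \right)} = 0$ ($L{\left(s \right)} = 0 \sqrt{s} = 0$)
$x{\left(b \right)} = - b^{2}$ ($x{\left(b \right)} = \left(b - 2 b\right) \left(b + 0\right) = - b b = - b^{2}$)
$\left(442 + 388\right) x{\left(9 \right)} = \left(442 + 388\right) \left(- 9^{2}\right) = 830 \left(\left(-1\right) 81\right) = 830 \left(-81\right) = -67230$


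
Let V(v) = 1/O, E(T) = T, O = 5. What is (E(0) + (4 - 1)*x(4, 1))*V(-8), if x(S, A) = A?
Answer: 3/5 ≈ 0.60000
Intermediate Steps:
V(v) = 1/5
(E(0) + (4 - 1)*x(4, 1))*V(-8) = (0 + (4 - 1)*1)*(1/5) = (0 + 3*1)*(1/5) = (0 + 3)*(1/5) = 3*(1/5) = 3/5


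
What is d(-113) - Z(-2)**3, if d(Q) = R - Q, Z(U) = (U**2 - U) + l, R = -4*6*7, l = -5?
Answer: -56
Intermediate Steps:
R = -168 (R = -24*7 = -168)
Z(U) = -5 + U**2 - U (Z(U) = (U**2 - U) - 5 = -5 + U**2 - U)
d(Q) = -168 - Q
d(-113) - Z(-2)**3 = (-168 - 1*(-113)) - (-5 + (-2)**2 - 1*(-2))**3 = (-168 + 113) - (-5 + 4 + 2)**3 = -55 - 1*1**3 = -55 - 1*1 = -55 - 1 = -56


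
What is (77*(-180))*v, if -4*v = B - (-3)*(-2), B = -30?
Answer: -124740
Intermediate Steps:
v = 9 (v = -(-30 - (-3)*(-2))/4 = -(-30 - 1*6)/4 = -(-30 - 6)/4 = -1/4*(-36) = 9)
(77*(-180))*v = (77*(-180))*9 = -13860*9 = -124740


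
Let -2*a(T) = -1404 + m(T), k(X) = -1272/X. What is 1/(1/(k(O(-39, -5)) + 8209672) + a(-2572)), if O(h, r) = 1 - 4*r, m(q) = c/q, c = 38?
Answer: 36951461040/25940198624161 ≈ 0.0014245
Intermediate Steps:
m(q) = 38/q
a(T) = 702 - 19/T (a(T) = -(-1404 + 38/T)/2 = 702 - 19/T)
1/(1/(k(O(-39, -5)) + 8209672) + a(-2572)) = 1/(1/(-1272/(1 - 4*(-5)) + 8209672) + (702 - 19/(-2572))) = 1/(1/(-1272/(1 + 20) + 8209672) + (702 - 19*(-1/2572))) = 1/(1/(-1272/21 + 8209672) + (702 + 19/2572)) = 1/(1/(-1272*1/21 + 8209672) + 1805563/2572) = 1/(1/(-424/7 + 8209672) + 1805563/2572) = 1/(1/(57467280/7) + 1805563/2572) = 1/(7/57467280 + 1805563/2572) = 1/(25940198624161/36951461040) = 36951461040/25940198624161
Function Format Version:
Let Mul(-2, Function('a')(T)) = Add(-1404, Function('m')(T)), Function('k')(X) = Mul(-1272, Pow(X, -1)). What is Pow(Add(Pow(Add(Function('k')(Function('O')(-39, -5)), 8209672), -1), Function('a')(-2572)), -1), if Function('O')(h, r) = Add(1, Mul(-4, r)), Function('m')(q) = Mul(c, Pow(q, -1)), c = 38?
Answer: Rational(36951461040, 25940198624161) ≈ 0.0014245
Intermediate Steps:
Function('m')(q) = Mul(38, Pow(q, -1))
Function('a')(T) = Add(702, Mul(-19, Pow(T, -1))) (Function('a')(T) = Mul(Rational(-1, 2), Add(-1404, Mul(38, Pow(T, -1)))) = Add(702, Mul(-19, Pow(T, -1))))
Pow(Add(Pow(Add(Function('k')(Function('O')(-39, -5)), 8209672), -1), Function('a')(-2572)), -1) = Pow(Add(Pow(Add(Mul(-1272, Pow(Add(1, Mul(-4, -5)), -1)), 8209672), -1), Add(702, Mul(-19, Pow(-2572, -1)))), -1) = Pow(Add(Pow(Add(Mul(-1272, Pow(Add(1, 20), -1)), 8209672), -1), Add(702, Mul(-19, Rational(-1, 2572)))), -1) = Pow(Add(Pow(Add(Mul(-1272, Pow(21, -1)), 8209672), -1), Add(702, Rational(19, 2572))), -1) = Pow(Add(Pow(Add(Mul(-1272, Rational(1, 21)), 8209672), -1), Rational(1805563, 2572)), -1) = Pow(Add(Pow(Add(Rational(-424, 7), 8209672), -1), Rational(1805563, 2572)), -1) = Pow(Add(Pow(Rational(57467280, 7), -1), Rational(1805563, 2572)), -1) = Pow(Add(Rational(7, 57467280), Rational(1805563, 2572)), -1) = Pow(Rational(25940198624161, 36951461040), -1) = Rational(36951461040, 25940198624161)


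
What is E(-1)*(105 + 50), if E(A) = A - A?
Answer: 0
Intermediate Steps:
E(A) = 0
E(-1)*(105 + 50) = 0*(105 + 50) = 0*155 = 0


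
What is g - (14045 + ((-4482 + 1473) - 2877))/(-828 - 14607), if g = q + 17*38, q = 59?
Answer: 10889834/15435 ≈ 705.53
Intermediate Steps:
g = 705 (g = 59 + 17*38 = 59 + 646 = 705)
g - (14045 + ((-4482 + 1473) - 2877))/(-828 - 14607) = 705 - (14045 + ((-4482 + 1473) - 2877))/(-828 - 14607) = 705 - (14045 + (-3009 - 2877))/(-15435) = 705 - (14045 - 5886)*(-1)/15435 = 705 - 8159*(-1)/15435 = 705 - 1*(-8159/15435) = 705 + 8159/15435 = 10889834/15435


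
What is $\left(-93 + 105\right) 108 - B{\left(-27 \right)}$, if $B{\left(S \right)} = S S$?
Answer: $567$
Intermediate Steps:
$B{\left(S \right)} = S^{2}$
$\left(-93 + 105\right) 108 - B{\left(-27 \right)} = \left(-93 + 105\right) 108 - \left(-27\right)^{2} = 12 \cdot 108 - 729 = 1296 - 729 = 567$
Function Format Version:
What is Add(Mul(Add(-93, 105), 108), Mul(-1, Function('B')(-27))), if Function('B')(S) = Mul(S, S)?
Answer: 567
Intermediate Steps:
Function('B')(S) = Pow(S, 2)
Add(Mul(Add(-93, 105), 108), Mul(-1, Function('B')(-27))) = Add(Mul(Add(-93, 105), 108), Mul(-1, Pow(-27, 2))) = Add(Mul(12, 108), Mul(-1, 729)) = Add(1296, -729) = 567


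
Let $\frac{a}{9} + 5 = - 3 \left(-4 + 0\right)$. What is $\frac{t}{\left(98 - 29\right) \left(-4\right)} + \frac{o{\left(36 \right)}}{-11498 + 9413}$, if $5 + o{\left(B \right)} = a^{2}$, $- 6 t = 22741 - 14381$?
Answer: $\frac{452759}{143865} \approx 3.1471$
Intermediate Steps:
$t = - \frac{4180}{3}$ ($t = - \frac{22741 - 14381}{6} = \left(- \frac{1}{6}\right) 8360 = - \frac{4180}{3} \approx -1393.3$)
$a = 63$ ($a = -45 + 9 \left(- 3 \left(-4 + 0\right)\right) = -45 + 9 \left(\left(-3\right) \left(-4\right)\right) = -45 + 9 \cdot 12 = -45 + 108 = 63$)
$o{\left(B \right)} = 3964$ ($o{\left(B \right)} = -5 + 63^{2} = -5 + 3969 = 3964$)
$\frac{t}{\left(98 - 29\right) \left(-4\right)} + \frac{o{\left(36 \right)}}{-11498 + 9413} = - \frac{4180}{3 \left(98 - 29\right) \left(-4\right)} + \frac{3964}{-11498 + 9413} = - \frac{4180}{3 \cdot 69 \left(-4\right)} + \frac{3964}{-2085} = - \frac{4180}{3 \left(-276\right)} + 3964 \left(- \frac{1}{2085}\right) = \left(- \frac{4180}{3}\right) \left(- \frac{1}{276}\right) - \frac{3964}{2085} = \frac{1045}{207} - \frac{3964}{2085} = \frac{452759}{143865}$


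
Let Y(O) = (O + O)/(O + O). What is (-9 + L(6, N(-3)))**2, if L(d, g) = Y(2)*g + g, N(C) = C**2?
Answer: 81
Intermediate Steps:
Y(O) = 1 (Y(O) = (2*O)/((2*O)) = (2*O)*(1/(2*O)) = 1)
L(d, g) = 2*g (L(d, g) = 1*g + g = g + g = 2*g)
(-9 + L(6, N(-3)))**2 = (-9 + 2*(-3)**2)**2 = (-9 + 2*9)**2 = (-9 + 18)**2 = 9**2 = 81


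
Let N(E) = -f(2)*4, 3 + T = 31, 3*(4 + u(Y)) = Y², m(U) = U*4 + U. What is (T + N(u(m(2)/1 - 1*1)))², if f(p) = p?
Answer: 400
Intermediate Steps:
m(U) = 5*U (m(U) = 4*U + U = 5*U)
u(Y) = -4 + Y²/3
T = 28 (T = -3 + 31 = 28)
N(E) = -8 (N(E) = -2*4 = -1*8 = -8)
(T + N(u(m(2)/1 - 1*1)))² = (28 - 8)² = 20² = 400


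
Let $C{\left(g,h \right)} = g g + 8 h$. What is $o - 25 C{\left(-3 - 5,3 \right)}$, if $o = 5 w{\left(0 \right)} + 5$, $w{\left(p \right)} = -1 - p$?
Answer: $-2200$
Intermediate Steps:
$C{\left(g,h \right)} = g^{2} + 8 h$
$o = 0$ ($o = 5 \left(-1 - 0\right) + 5 = 5 \left(-1 + 0\right) + 5 = 5 \left(-1\right) + 5 = -5 + 5 = 0$)
$o - 25 C{\left(-3 - 5,3 \right)} = 0 - 25 \left(\left(-3 - 5\right)^{2} + 8 \cdot 3\right) = 0 - 25 \left(\left(-8\right)^{2} + 24\right) = 0 - 25 \left(64 + 24\right) = 0 - 2200 = -2200$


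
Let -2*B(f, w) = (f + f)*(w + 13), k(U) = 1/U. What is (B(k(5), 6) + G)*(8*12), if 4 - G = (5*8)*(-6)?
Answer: 115296/5 ≈ 23059.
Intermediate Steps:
B(f, w) = -f*(13 + w) (B(f, w) = -(f + f)*(w + 13)/2 = -2*f*(13 + w)/2 = -f*(13 + w))
G = 244 (G = 4 - 5*8*(-6) = 4 - 40*(-6) = 4 - 1*(-240) = 4 + 240 = 244)
(B(k(5), 6) + G)*(8*12) = (-1*(13 + 6)/5 + 244)*(8*12) = (-1*⅕*19 + 244)*96 = (-19/5 + 244)*96 = (1201/5)*96 = 115296/5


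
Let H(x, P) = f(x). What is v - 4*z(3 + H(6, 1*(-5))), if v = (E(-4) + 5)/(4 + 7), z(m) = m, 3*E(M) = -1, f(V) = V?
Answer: -1174/33 ≈ -35.576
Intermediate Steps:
H(x, P) = x
E(M) = -⅓ (E(M) = (⅓)*(-1) = -⅓)
v = 14/33 (v = (-⅓ + 5)/(4 + 7) = (14/3)/11 = (14/3)*(1/11) = 14/33 ≈ 0.42424)
v - 4*z(3 + H(6, 1*(-5))) = 14/33 - 4*(3 + 6) = 14/33 - 4*9 = 14/33 - 36 = -1174/33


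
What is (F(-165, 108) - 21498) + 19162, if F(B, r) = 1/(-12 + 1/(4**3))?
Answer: -1791776/767 ≈ -2336.1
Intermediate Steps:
F(B, r) = -64/767 (F(B, r) = 1/(-12 + 1/64) = 1/(-767/64) = -64/767)
(F(-165, 108) - 21498) + 19162 = (-64/767 - 21498) + 19162 = -16489030/767 + 19162 = -1791776/767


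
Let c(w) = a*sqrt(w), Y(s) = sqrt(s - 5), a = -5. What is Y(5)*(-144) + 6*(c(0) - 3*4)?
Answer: -72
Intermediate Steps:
Y(s) = sqrt(-5 + s)
c(w) = -5*sqrt(w)
Y(5)*(-144) + 6*(c(0) - 3*4) = sqrt(-5 + 5)*(-144) + 6*(-5*sqrt(0) - 3*4) = sqrt(0)*(-144) + 6*(-5*0 - 12) = 0*(-144) + 6*(0 - 12) = 0 + 6*(-12) = 0 - 72 = -72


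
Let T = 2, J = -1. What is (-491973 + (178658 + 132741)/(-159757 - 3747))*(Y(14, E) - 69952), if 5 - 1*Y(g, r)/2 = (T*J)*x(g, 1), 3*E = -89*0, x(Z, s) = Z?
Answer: 255528199581083/7432 ≈ 3.4382e+10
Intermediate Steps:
E = 0 (E = (-89*0)/3 = (1/3)*0 = 0)
Y(g, r) = 10 + 4*g (Y(g, r) = 10 - 2*2*(-1)*g = 10 - (-4)*g = 10 + 4*g)
(-491973 + (178658 + 132741)/(-159757 - 3747))*(Y(14, E) - 69952) = (-491973 + (178658 + 132741)/(-159757 - 3747))*((10 + 4*14) - 69952) = (-491973 + 311399/(-163504))*((10 + 56) - 69952) = (-491973 + 311399*(-1/163504))*(66 - 69952) = (-491973 - 28309/14864)*(-69886) = -7312714981/14864*(-69886) = 255528199581083/7432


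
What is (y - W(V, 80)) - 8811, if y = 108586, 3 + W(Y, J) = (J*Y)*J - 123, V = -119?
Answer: 861501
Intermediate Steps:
W(Y, J) = -126 + Y*J**2 (W(Y, J) = -3 + ((J*Y)*J - 123) = -3 + (Y*J**2 - 123) = -3 + (-123 + Y*J**2) = -126 + Y*J**2)
(y - W(V, 80)) - 8811 = (108586 - (-126 - 119*80**2)) - 8811 = (108586 - (-126 - 119*6400)) - 8811 = (108586 - (-126 - 761600)) - 8811 = (108586 - 1*(-761726)) - 8811 = (108586 + 761726) - 8811 = 870312 - 8811 = 861501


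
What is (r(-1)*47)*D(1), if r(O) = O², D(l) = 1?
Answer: 47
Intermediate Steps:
(r(-1)*47)*D(1) = ((-1)²*47)*1 = (1*47)*1 = 47*1 = 47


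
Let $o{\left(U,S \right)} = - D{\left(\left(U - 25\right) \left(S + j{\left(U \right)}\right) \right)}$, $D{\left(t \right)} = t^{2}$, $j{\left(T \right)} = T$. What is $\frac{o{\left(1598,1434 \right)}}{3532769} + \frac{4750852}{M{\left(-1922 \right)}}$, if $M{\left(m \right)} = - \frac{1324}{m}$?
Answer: $\frac{535436605968258}{1169346539} \approx 4.5789 \cdot 10^{5}$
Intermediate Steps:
$o{\left(U,S \right)} = - \left(-25 + U\right)^{2} \left(S + U\right)^{2}$ ($o{\left(U,S \right)} = - \left(\left(U - 25\right) \left(S + U\right)\right)^{2} = - \left(\left(-25 + U\right) \left(S + U\right)\right)^{2} = - \left(-25 + U\right)^{2} \left(S + U\right)^{2}$)
$\frac{o{\left(1598,1434 \right)}}{3532769} + \frac{4750852}{M{\left(-1922 \right)}} = \frac{\left(-1\right) \left(1598^{2} - 35850 - 39950 + 1434 \cdot 1598\right)^{2}}{3532769} + \frac{4750852}{\left(-1324\right) \frac{1}{-1922}} = - \left(2553604 - 35850 - 39950 + 2291532\right)^{2} \cdot \frac{1}{3532769} + \frac{4750852}{\left(-1324\right) \left(- \frac{1}{1922}\right)} = - 4769336^{2} \cdot \frac{1}{3532769} + \frac{4750852}{\frac{662}{961}} = \left(-1\right) 22746565880896 \cdot \frac{1}{3532769} + 4750852 \cdot \frac{961}{662} = \left(-22746565880896\right) \frac{1}{3532769} + \frac{2282784386}{331} = - \frac{22746565880896}{3532769} + \frac{2282784386}{331} = \frac{535436605968258}{1169346539}$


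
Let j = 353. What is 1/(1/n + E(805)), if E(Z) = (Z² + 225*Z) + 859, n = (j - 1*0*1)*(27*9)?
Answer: 85779/71197342012 ≈ 1.2048e-6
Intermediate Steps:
n = 85779 (n = (353 - 1*0*1)*(27*9) = (353 + 0*1)*243 = (353 + 0)*243 = 353*243 = 85779)
E(Z) = 859 + Z² + 225*Z
1/(1/n + E(805)) = 1/(1/85779 + (859 + 805² + 225*805)) = 1/(1/85779 + (859 + 648025 + 181125)) = 1/(1/85779 + 830009) = 1/(71197342012/85779) = 85779/71197342012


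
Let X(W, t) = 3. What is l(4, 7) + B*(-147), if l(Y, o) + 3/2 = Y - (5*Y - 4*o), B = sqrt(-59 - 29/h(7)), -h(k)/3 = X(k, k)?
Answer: 21/2 - 49*I*sqrt(502) ≈ 10.5 - 1097.9*I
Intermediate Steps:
h(k) = -9 (h(k) = -3*3 = -9)
B = I*sqrt(502)/3 (B = sqrt(-59 - 29/(-9)) = sqrt(-59 - 29*(-1/9)) = sqrt(-59 + 29/9) = sqrt(-502/9) = I*sqrt(502)/3 ≈ 7.4685*I)
l(Y, o) = -3/2 - 4*Y + 4*o (l(Y, o) = -3/2 + (Y - (5*Y - 4*o)) = -3/2 + (Y - (-4*o + 5*Y)) = -3/2 + (Y + (-5*Y + 4*o)) = -3/2 + (-4*Y + 4*o) = -3/2 - 4*Y + 4*o)
l(4, 7) + B*(-147) = (-3/2 - 4*4 + 4*7) + (I*sqrt(502)/3)*(-147) = (-3/2 - 16 + 28) - 49*I*sqrt(502) = 21/2 - 49*I*sqrt(502)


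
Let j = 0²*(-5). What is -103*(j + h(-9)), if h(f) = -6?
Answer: 618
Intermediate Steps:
j = 0 (j = 0*(-5) = 0)
-103*(j + h(-9)) = -103*(0 - 6) = -103*(-6) = 618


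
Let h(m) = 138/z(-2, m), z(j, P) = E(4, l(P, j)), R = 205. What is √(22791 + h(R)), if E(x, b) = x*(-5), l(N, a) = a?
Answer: √2278410/10 ≈ 150.94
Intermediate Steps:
E(x, b) = -5*x
z(j, P) = -20 (z(j, P) = -5*4 = -20)
h(m) = -69/10 (h(m) = 138/(-20) = 138*(-1/20) = -69/10)
√(22791 + h(R)) = √(22791 - 69/10) = √(227841/10) = √2278410/10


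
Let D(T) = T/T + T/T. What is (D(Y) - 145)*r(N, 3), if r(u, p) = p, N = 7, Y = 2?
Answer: -429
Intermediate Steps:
D(T) = 2 (D(T) = 1 + 1 = 2)
(D(Y) - 145)*r(N, 3) = (2 - 145)*3 = -143*3 = -429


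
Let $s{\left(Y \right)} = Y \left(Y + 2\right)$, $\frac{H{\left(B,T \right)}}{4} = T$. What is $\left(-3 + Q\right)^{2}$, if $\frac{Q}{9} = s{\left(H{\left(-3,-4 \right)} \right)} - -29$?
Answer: $5171076$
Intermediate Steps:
$H{\left(B,T \right)} = 4 T$
$s{\left(Y \right)} = Y \left(2 + Y\right)$
$Q = 2277$ ($Q = 9 \left(4 \left(-4\right) \left(2 + 4 \left(-4\right)\right) - -29\right) = 9 \left(- 16 \left(2 - 16\right) + 29\right) = 9 \left(\left(-16\right) \left(-14\right) + 29\right) = 9 \left(224 + 29\right) = 9 \cdot 253 = 2277$)
$\left(-3 + Q\right)^{2} = \left(-3 + 2277\right)^{2} = 2274^{2} = 5171076$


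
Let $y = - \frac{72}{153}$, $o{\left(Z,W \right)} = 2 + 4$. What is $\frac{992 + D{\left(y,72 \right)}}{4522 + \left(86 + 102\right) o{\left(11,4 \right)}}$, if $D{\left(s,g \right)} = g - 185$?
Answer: $\frac{879}{5650} \approx 0.15558$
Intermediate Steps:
$o{\left(Z,W \right)} = 6$
$y = - \frac{8}{17}$ ($y = \left(-72\right) \frac{1}{153} = - \frac{8}{17} \approx -0.47059$)
$D{\left(s,g \right)} = -185 + g$
$\frac{992 + D{\left(y,72 \right)}}{4522 + \left(86 + 102\right) o{\left(11,4 \right)}} = \frac{992 + \left(-185 + 72\right)}{4522 + \left(86 + 102\right) 6} = \frac{992 - 113}{4522 + 188 \cdot 6} = \frac{879}{4522 + 1128} = \frac{879}{5650}$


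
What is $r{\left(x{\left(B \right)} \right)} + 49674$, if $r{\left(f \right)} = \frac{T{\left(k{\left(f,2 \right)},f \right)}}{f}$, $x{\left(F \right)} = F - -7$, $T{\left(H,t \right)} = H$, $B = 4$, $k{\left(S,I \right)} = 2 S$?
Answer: $49676$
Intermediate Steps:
$x{\left(F \right)} = 7 + F$ ($x{\left(F \right)} = F + 7 = 7 + F$)
$r{\left(f \right)} = 2$ ($r{\left(f \right)} = \frac{2 f}{f} = 2$)
$r{\left(x{\left(B \right)} \right)} + 49674 = 2 + 49674 = 49676$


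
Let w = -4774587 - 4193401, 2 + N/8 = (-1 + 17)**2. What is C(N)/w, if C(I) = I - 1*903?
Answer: -1129/8967988 ≈ -0.00012589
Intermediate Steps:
N = 2032 (N = -16 + 8*(-1 + 17)**2 = -16 + 8*16**2 = -16 + 8*256 = -16 + 2048 = 2032)
w = -8967988
C(I) = -903 + I (C(I) = I - 903 = -903 + I)
C(N)/w = (-903 + 2032)/(-8967988) = 1129*(-1/8967988) = -1129/8967988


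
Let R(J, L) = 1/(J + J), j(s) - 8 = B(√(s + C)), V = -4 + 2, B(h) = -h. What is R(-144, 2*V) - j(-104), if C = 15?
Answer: -2305/288 + I*√89 ≈ -8.0035 + 9.434*I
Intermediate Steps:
V = -2
j(s) = 8 - √(15 + s) (j(s) = 8 - √(s + 15) = 8 - √(15 + s))
R(J, L) = 1/(2*J)
R(-144, 2*V) - j(-104) = (½)/(-144) - (8 - √(15 - 104)) = (½)*(-1/144) - (8 - √(-89)) = -1/288 - (8 - I*√89) = -1/288 + (-8 + I*√89) = -2305/288 + I*√89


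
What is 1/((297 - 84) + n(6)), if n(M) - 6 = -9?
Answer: 1/210 ≈ 0.0047619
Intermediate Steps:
n(M) = -3 (n(M) = 6 - 9 = -3)
1/((297 - 84) + n(6)) = 1/((297 - 84) - 3) = 1/(213 - 3) = 1/210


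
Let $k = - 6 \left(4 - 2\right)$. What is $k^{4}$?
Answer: $20736$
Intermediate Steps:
$k = -12$ ($k = \left(-6\right) 2 = -12$)
$k^{4} = \left(-12\right)^{4} = 20736$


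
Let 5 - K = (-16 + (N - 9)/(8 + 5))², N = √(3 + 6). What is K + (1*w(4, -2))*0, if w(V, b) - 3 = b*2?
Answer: -44951/169 ≈ -265.98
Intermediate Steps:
N = 3 (N = √9 = 3)
w(V, b) = 3 + 2*b (w(V, b) = 3 + b*2 = 3 + 2*b)
K = -44951/169 (K = 5 - (-16 + (3 - 9)/(8 + 5))² = 5 - (-16 - 6/13)² = 5 - (-214/13)² = 5 - 1*45796/169 = 5 - 45796/169 = -44951/169 ≈ -265.98)
K + (1*w(4, -2))*0 = -44951/169 + (1*(3 + 2*(-2)))*0 = -44951/169 + (1*(3 - 4))*0 = -44951/169 + (1*(-1))*0 = -44951/169 - 1*0 = -44951/169 + 0 = -44951/169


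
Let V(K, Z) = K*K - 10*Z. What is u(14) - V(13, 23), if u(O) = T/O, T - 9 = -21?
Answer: 421/7 ≈ 60.143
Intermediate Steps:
T = -12 (T = 9 - 21 = -12)
u(O) = -12/O
V(K, Z) = K² - 10*Z
u(14) - V(13, 23) = -12/14 - (13² - 10*23) = -12*1/14 - (169 - 230) = -6/7 - 1*(-61) = -6/7 + 61 = 421/7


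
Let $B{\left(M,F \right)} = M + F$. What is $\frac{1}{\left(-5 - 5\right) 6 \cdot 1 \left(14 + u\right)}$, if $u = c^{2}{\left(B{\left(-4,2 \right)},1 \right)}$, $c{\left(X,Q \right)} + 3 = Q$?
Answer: $- \frac{1}{1080} \approx -0.00092593$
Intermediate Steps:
$B{\left(M,F \right)} = F + M$
$c{\left(X,Q \right)} = -3 + Q$
$u = 4$ ($u = \left(-3 + 1\right)^{2} = \left(-2\right)^{2} = 4$)
$\frac{1}{\left(-5 - 5\right) 6 \cdot 1 \left(14 + u\right)} = \frac{1}{\left(-5 - 5\right) 6 \cdot 1 \left(14 + 4\right)} = \frac{1}{\left(-5 - 5\right) 6 \cdot 1 \cdot 18} = \frac{1}{\left(-10\right) 6 \cdot 1 \cdot 18} = \frac{1}{\left(-60\right) 1 \cdot 18} = \frac{1}{\left(-60\right) 18} = \frac{1}{-1080} = - \frac{1}{1080}$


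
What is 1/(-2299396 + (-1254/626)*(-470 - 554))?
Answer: -313/719068900 ≈ -4.3529e-7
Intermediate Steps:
1/(-2299396 + (-1254/626)*(-470 - 554)) = 1/(-2299396 - 1254*1/626*(-1024)) = 1/(-2299396 - 627/313*(-1024)) = 1/(-2299396 + 642048/313) = 1/(-719068900/313) = -313/719068900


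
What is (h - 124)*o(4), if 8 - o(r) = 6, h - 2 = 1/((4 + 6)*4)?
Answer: -4879/20 ≈ -243.95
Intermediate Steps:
h = 81/40 (h = 2 + 1/((4 + 6)*4) = 2 + 1/(10*4) = 2 + 1/40 = 81/40 ≈ 2.0250)
o(r) = 2 (o(r) = 8 - 1*6 = 8 - 6 = 2)
(h - 124)*o(4) = (81/40 - 124)*2 = -4879/40*2 = -4879/20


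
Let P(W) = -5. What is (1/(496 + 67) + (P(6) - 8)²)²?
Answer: 9053141904/316969 ≈ 28562.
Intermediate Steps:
(1/(496 + 67) + (P(6) - 8)²)² = (1/(496 + 67) + (-5 - 8)²)² = (1/563 + (-13)²)² = (1/563 + 169)² = (95148/563)² = 9053141904/316969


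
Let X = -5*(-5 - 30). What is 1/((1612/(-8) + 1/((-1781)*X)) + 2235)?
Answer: 623350/1267582223 ≈ 0.00049176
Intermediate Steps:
X = 175 (X = -5*(-35) = 175)
1/((1612/(-8) + 1/((-1781)*X)) + 2235) = 1/((1612/(-8) + 1/(-1781*175)) + 2235) = 1/((1612*(-⅛) - 1/1781*1/175) + 2235) = 1/((-403/2 - 1/311675) + 2235) = 1/(-125605027/623350 + 2235) = 1/(1267582223/623350) = 623350/1267582223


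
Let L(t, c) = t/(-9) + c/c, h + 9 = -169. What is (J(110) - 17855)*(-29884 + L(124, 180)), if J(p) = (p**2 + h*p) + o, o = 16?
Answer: 6812608649/9 ≈ 7.5696e+8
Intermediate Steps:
h = -178 (h = -9 - 169 = -178)
J(p) = 16 + p**2 - 178*p (J(p) = (p**2 - 178*p) + 16 = 16 + p**2 - 178*p)
L(t, c) = 1 - t/9 (L(t, c) = t*(-1/9) + 1 = -t/9 + 1 = 1 - t/9)
(J(110) - 17855)*(-29884 + L(124, 180)) = ((16 + 110**2 - 178*110) - 17855)*(-29884 + (1 - 1/9*124)) = ((16 + 12100 - 19580) - 17855)*(-29884 + (1 - 124/9)) = (-7464 - 17855)*(-29884 - 115/9) = -25319*(-269071/9) = 6812608649/9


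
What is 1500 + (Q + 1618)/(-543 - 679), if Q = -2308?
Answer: 916845/611 ≈ 1500.6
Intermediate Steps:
1500 + (Q + 1618)/(-543 - 679) = 1500 + (-2308 + 1618)/(-543 - 679) = 1500 - 690/(-1222) = 1500 - 690*(-1/1222) = 1500 + 345/611 = 916845/611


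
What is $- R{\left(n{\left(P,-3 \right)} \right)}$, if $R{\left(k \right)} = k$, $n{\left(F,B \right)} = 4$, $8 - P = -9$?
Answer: $-4$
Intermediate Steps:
$P = 17$ ($P = 8 - -9 = 8 + 9 = 17$)
$- R{\left(n{\left(P,-3 \right)} \right)} = \left(-1\right) 4 = -4$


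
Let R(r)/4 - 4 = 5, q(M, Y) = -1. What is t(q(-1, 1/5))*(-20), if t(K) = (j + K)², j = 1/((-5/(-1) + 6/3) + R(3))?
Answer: -35280/1849 ≈ -19.081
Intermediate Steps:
R(r) = 36 (R(r) = 16 + 4*5 = 16 + 20 = 36)
j = 1/43 (j = 1/((-5/(-1) + 6/3) + 36) = 1/((-5*(-1) + 6*(⅓)) + 36) = 1/((5 + 2) + 36) = 1/(7 + 36) = 1/43 ≈ 0.023256)
t(K) = (1/43 + K)²
t(q(-1, 1/5))*(-20) = ((1 + 43*(-1))²/1849)*(-20) = ((1 - 43)²/1849)*(-20) = ((1/1849)*(-42)²)*(-20) = ((1/1849)*1764)*(-20) = (1764/1849)*(-20) = -35280/1849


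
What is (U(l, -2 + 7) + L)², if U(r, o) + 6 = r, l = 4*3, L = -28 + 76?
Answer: 2916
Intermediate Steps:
L = 48
l = 12
U(r, o) = -6 + r
(U(l, -2 + 7) + L)² = ((-6 + 12) + 48)² = (6 + 48)² = 54² = 2916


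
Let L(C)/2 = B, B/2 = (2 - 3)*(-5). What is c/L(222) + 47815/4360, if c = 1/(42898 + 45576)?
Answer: 264399033/24109165 ≈ 10.967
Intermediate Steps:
B = 10 (B = 2*((2 - 3)*(-5)) = 2*(-1*(-5)) = 2*5 = 10)
L(C) = 20 (L(C) = 2*10 = 20)
c = 1/88474 ≈ 1.1303e-5
c/L(222) + 47815/4360 = (1/88474)/20 + 47815/4360 = (1/88474)*(1/20) + 47815*(1/4360) = 1/1769480 + 9563/872 = 264399033/24109165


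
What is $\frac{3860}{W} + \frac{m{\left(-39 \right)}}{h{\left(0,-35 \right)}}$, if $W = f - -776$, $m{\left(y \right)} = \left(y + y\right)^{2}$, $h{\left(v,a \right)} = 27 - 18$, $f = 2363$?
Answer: $\frac{2125824}{3139} \approx 677.23$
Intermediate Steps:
$h{\left(v,a \right)} = 9$ ($h{\left(v,a \right)} = 27 - 18 = 9$)
$m{\left(y \right)} = 4 y^{2}$ ($m{\left(y \right)} = \left(2 y\right)^{2} = 4 y^{2}$)
$W = 3139$ ($W = 2363 - -776 = 2363 + 776 = 3139$)
$\frac{3860}{W} + \frac{m{\left(-39 \right)}}{h{\left(0,-35 \right)}} = \frac{3860}{3139} + \frac{4 \left(-39\right)^{2}}{9} = 3860 \cdot \frac{1}{3139} + 4 \cdot 1521 \cdot \frac{1}{9} = \frac{3860}{3139} + 6084 \cdot \frac{1}{9} = \frac{3860}{3139} + 676 = \frac{2125824}{3139}$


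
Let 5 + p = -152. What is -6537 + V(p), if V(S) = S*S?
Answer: 18112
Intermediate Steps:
p = -157 (p = -5 - 152 = -157)
V(S) = S**2
-6537 + V(p) = -6537 + (-157)**2 = -6537 + 24649 = 18112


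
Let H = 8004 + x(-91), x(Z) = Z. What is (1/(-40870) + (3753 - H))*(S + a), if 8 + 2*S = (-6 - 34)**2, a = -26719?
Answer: 4407407747523/40870 ≈ 1.0784e+8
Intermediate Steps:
H = 7913 (H = 8004 - 91 = 7913)
S = 796 (S = -4 + (-6 - 34)**2/2 = -4 + (1/2)*(-40)**2 = -4 + (1/2)*1600 = -4 + 800 = 796)
(1/(-40870) + (3753 - H))*(S + a) = (1/(-40870) + (3753 - 1*7913))*(796 - 26719) = (-1/40870 + (3753 - 7913))*(-25923) = (-1/40870 - 4160)*(-25923) = -170019201/40870*(-25923) = 4407407747523/40870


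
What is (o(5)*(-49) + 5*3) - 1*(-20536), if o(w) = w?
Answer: 20306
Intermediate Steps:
(o(5)*(-49) + 5*3) - 1*(-20536) = (5*(-49) + 5*3) - 1*(-20536) = (-245 + 15) + 20536 = -230 + 20536 = 20306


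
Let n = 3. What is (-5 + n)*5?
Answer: -10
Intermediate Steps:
(-5 + n)*5 = (-5 + 3)*5 = -2*5 = -10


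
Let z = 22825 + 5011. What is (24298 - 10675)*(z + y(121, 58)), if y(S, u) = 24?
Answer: 379536780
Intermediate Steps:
z = 27836
(24298 - 10675)*(z + y(121, 58)) = (24298 - 10675)*(27836 + 24) = 13623*27860 = 379536780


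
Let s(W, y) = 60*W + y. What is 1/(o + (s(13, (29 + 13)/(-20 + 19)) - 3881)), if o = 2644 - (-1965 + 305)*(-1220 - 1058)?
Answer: -1/3781979 ≈ -2.6441e-7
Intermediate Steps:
s(W, y) = y + 60*W
o = -3778836 (o = 2644 - (-1660)*(-2278) = 2644 - 1*3781480 = 2644 - 3781480 = -3778836)
1/(o + (s(13, (29 + 13)/(-20 + 19)) - 3881)) = 1/(-3778836 + (((29 + 13)/(-20 + 19) + 60*13) - 3881)) = 1/(-3778836 + ((42/(-1) + 780) - 3881)) = 1/(-3778836 + ((42*(-1) + 780) - 3881)) = 1/(-3778836 + ((-42 + 780) - 3881)) = 1/(-3778836 + (738 - 3881)) = 1/(-3778836 - 3143) = 1/(-3781979) = -1/3781979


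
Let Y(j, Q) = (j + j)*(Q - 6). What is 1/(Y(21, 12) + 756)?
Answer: 1/1008 ≈ 0.00099206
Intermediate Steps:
Y(j, Q) = 2*j*(-6 + Q) (Y(j, Q) = (2*j)*(-6 + Q) = 2*j*(-6 + Q))
1/(Y(21, 12) + 756) = 1/(2*21*(-6 + 12) + 756) = 1/(2*21*6 + 756) = 1/(252 + 756) = 1/1008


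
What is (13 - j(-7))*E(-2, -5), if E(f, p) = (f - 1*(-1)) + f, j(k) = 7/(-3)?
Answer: -46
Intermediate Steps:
j(k) = -7/3 (j(k) = 7*(-⅓) = -7/3)
E(f, p) = 1 + 2*f (E(f, p) = (f + 1) + f = (1 + f) + f = 1 + 2*f)
(13 - j(-7))*E(-2, -5) = (13 - 1*(-7/3))*(1 + 2*(-2)) = (13 + 7/3)*(1 - 4) = (46/3)*(-3) = -46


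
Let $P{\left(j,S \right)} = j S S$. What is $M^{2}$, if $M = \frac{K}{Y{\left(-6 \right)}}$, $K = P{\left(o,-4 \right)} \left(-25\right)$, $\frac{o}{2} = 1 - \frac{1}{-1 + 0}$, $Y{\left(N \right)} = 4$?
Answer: $160000$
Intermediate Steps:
$o = 4$ ($o = 2 \left(1 - \frac{1}{-1 + 0}\right) = 2 \left(1 - \frac{1}{-1}\right) = 2 \left(1 - -1\right) = 2 \left(1 + 1\right) = 2 \cdot 2 = 4$)
$P{\left(j,S \right)} = j S^{2}$ ($P{\left(j,S \right)} = S j S = j S^{2}$)
$K = -1600$ ($K = 4 \left(-4\right)^{2} \left(-25\right) = 4 \cdot 16 \left(-25\right) = 64 \left(-25\right) = -1600$)
$M = -400$ ($M = - \frac{1600}{4} = \left(-1600\right) \frac{1}{4} = -400$)
$M^{2} = \left(-400\right)^{2} = 160000$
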